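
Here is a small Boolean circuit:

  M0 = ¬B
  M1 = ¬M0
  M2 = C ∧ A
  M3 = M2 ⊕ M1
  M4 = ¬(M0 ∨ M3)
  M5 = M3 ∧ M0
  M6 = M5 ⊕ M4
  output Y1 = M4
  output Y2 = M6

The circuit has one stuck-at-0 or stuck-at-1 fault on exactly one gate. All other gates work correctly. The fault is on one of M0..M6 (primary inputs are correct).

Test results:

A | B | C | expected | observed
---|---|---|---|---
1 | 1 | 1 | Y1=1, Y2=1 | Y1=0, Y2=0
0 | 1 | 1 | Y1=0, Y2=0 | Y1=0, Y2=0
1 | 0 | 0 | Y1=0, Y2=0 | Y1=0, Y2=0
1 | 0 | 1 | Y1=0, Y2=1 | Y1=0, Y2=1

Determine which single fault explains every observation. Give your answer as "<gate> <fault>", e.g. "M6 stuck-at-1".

M4 stuck-at-0

Fault-free values for test 1 (A=1, B=1, C=1): M0=0, M1=1, M2=1, M3=0, M4=1, M5=0, M6=1, giving Y1=1, Y2=1. Observed Y1=0, Y2=0.
Test 1: faults giving observed Y1=0, Y2=0 are {M1 stuck-at-0, M2 stuck-at-0, M3 stuck-at-1, M4 stuck-at-0}.
Test 2 (A=0, B=1, C=1): fault-free M0=0, M1=1, M2=0, M3=1, M4=0, M5=0, M6=0 → Y1=0, Y2=0; observed Y1=0, Y2=0. Eliminates M1 stuck-at-0.
Test 3 (A=1, B=0, C=0): fault-free M0=1, M1=0, M2=0, M3=0, M4=0, M5=0, M6=0 → Y1=0, Y2=0; observed Y1=0, Y2=0. Eliminates M3 stuck-at-1.
Test 4 (A=1, B=0, C=1): fault-free M0=1, M1=0, M2=1, M3=1, M4=0, M5=1, M6=1 → Y1=0, Y2=1; observed Y1=0, Y2=1. Eliminates M2 stuck-at-0.
Only M4 stuck-at-0 is consistent with every test.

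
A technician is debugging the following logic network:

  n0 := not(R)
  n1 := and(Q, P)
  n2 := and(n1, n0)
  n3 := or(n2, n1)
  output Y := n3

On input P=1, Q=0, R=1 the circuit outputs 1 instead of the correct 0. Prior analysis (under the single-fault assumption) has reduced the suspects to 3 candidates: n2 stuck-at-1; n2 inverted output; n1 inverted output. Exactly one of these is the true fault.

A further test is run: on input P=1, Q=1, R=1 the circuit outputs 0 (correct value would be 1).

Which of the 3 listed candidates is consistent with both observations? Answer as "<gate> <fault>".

Evaluate each candidate on input P=1, Q=1, R=1:
  n2 stuck-at-1: n0=0, n1=1, n2=1 [stuck-at-1], n3=1 → 1 — eliminated
  n2 inverted output: n0=0, n1=1, n2=1 [inverted output], n3=1 → 1 — eliminated
  n1 inverted output: n0=0, n1=0 [inverted output], n2=0, n3=0 → 0 — matches
Only n1 inverted output reproduces the observed 0.

n1 inverted output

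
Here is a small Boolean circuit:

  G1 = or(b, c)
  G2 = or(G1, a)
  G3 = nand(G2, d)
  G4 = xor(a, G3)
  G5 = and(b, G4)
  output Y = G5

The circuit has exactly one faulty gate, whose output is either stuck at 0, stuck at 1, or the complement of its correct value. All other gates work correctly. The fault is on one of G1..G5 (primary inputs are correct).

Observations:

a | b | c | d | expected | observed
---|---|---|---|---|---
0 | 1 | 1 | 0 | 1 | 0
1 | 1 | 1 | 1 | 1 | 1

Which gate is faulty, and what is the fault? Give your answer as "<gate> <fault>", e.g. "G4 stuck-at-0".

G3 stuck-at-0

Fault-free values for test 1 (a=0, b=1, c=1, d=0): G1=1, G2=1, G3=1, G4=1, G5=1, giving Y=1. Observed 0.
Test 1: faults giving observed 0 are {G3 stuck-at-0, G3 inverted output, G4 stuck-at-0, G4 inverted output, G5 stuck-at-0, G5 inverted output}.
Test 2 (a=1, b=1, c=1, d=1): fault-free G1=1, G2=1, G3=0, G4=1, G5=1 → 1; observed 1. Eliminates G3 inverted output, G4 stuck-at-0, G4 inverted output, G5 stuck-at-0, G5 inverted output.
Only G3 stuck-at-0 is consistent with every test.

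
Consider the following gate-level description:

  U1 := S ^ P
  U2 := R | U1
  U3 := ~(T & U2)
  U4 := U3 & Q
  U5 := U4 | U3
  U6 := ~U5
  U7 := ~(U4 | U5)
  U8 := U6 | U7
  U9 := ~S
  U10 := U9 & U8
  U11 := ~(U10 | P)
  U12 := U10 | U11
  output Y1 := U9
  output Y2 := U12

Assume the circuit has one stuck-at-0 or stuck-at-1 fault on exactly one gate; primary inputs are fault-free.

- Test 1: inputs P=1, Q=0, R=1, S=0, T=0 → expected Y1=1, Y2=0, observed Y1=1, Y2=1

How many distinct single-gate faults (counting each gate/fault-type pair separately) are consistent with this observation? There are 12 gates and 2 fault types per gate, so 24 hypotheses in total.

8

Fault-free: U1=1, U2=1, U3=1, U4=0, U5=1, U6=0, U7=0, U8=0, U9=1, U10=0, U11=0, U12=0 → Y1=1, Y2=0. Observed Y1=1, Y2=1.
  U1: none of the 2 fault types match ✗
  U2: none of the 2 fault types match ✗
  U3: stuck-at-0 ✓; others ✗
  U4: none of the 2 fault types match ✗
  U5: stuck-at-0 ✓; others ✗
  U6: stuck-at-1 ✓; others ✗
  U7: stuck-at-1 ✓; others ✗
  U8: stuck-at-1 ✓; others ✗
  U9: none of the 2 fault types match ✗
  U10: stuck-at-1 ✓; others ✗
  U11: stuck-at-1 ✓; others ✗
  U12: stuck-at-1 ✓; others ✗
Consistent faults: {U3 stuck-at-0, U5 stuck-at-0, U6 stuck-at-1, U7 stuck-at-1, U8 stuck-at-1, U10 stuck-at-1, U11 stuck-at-1, U12 stuck-at-1} — 8 in all.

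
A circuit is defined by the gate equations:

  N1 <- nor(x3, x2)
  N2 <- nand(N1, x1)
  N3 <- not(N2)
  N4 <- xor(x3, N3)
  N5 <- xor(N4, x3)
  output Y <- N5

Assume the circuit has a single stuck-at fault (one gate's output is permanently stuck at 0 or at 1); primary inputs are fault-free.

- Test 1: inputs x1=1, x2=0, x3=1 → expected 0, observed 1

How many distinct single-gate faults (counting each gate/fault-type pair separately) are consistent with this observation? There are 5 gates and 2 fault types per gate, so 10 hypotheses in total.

5

Fault-free: N1=0, N2=1, N3=0, N4=1, N5=0 → 0. Observed 1.
  N1 stuck-at-0: output 0 ✗
  N1 stuck-at-1: output 1 ✓
  N2 stuck-at-0: output 1 ✓
  N2 stuck-at-1: output 0 ✗
  N3 stuck-at-0: output 0 ✗
  N3 stuck-at-1: output 1 ✓
  N4 stuck-at-0: output 1 ✓
  N4 stuck-at-1: output 0 ✗
  N5 stuck-at-0: output 0 ✗
  N5 stuck-at-1: output 1 ✓
Consistent faults: {N1 stuck-at-1, N2 stuck-at-0, N3 stuck-at-1, N4 stuck-at-0, N5 stuck-at-1} — 5 in all.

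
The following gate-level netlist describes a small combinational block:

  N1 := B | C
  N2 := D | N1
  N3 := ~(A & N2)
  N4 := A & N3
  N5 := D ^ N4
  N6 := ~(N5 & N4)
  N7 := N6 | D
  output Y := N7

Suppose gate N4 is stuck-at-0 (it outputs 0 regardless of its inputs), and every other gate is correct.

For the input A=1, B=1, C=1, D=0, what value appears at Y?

1

Propagate with N4 forced: N1=1, N2=1, N3=0, N4=0 [stuck-at-0], N5=0, N6=1, N7=1.
So Y = 1. (Same as the fault-free value — the fault is masked on this input.)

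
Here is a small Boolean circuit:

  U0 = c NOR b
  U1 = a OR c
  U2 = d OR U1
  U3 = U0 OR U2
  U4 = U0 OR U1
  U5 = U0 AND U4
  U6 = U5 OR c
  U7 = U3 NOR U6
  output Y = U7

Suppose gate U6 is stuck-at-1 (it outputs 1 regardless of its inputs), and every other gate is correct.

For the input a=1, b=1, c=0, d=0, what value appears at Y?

0

Propagate with U6 forced: U0=0, U1=1, U2=1, U3=1, U4=1, U5=0, U6=1 [stuck-at-1], U7=0.
So Y = 0. (Same as the fault-free value — the fault is masked on this input.)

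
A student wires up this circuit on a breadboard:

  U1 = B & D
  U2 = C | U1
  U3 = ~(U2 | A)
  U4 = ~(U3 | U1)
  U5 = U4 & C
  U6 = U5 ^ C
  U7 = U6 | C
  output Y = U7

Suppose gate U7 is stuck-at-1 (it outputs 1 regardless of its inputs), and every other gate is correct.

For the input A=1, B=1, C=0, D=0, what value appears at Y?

1

Propagate with U7 forced: U1=0, U2=0, U3=0, U4=1, U5=0, U6=0, U7=1 [stuck-at-1].
So Y = 1. (Without the fault it would be 0.)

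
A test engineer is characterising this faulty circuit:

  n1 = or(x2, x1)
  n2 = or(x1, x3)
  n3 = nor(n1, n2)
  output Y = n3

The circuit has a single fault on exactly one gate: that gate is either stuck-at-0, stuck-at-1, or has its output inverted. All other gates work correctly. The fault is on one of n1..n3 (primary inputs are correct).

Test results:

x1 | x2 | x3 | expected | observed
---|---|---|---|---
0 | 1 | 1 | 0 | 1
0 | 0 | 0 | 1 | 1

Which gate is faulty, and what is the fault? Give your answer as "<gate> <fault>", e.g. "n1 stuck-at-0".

n3 stuck-at-1

Fault-free values for test 1 (x1=0, x2=1, x3=1): n1=1, n2=1, n3=0, giving Y=0. Observed 1.
Test 1: faults giving observed 1 are {n3 stuck-at-1, n3 inverted output}.
Test 2 (x1=0, x2=0, x3=0): fault-free n1=0, n2=0, n3=1 → 1; observed 1. Eliminates n3 inverted output.
Only n3 stuck-at-1 is consistent with every test.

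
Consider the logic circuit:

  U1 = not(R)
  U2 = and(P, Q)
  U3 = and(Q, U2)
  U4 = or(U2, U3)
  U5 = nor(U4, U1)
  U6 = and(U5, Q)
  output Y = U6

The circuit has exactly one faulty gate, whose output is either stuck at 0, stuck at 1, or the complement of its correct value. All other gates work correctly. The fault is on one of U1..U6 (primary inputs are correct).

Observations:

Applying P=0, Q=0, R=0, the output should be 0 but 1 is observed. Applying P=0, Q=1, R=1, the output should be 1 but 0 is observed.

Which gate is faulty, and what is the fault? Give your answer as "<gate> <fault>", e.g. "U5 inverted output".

U6 inverted output

Fault-free values for test 1 (P=0, Q=0, R=0): U1=1, U2=0, U3=0, U4=0, U5=0, U6=0, giving Y=0. Observed 1.
Test 1: faults giving observed 1 are {U6 stuck-at-1, U6 inverted output}.
Test 2 (P=0, Q=1, R=1): fault-free U1=0, U2=0, U3=0, U4=0, U5=1, U6=1 → 1; observed 0. Eliminates U6 stuck-at-1.
Only U6 inverted output is consistent with every test.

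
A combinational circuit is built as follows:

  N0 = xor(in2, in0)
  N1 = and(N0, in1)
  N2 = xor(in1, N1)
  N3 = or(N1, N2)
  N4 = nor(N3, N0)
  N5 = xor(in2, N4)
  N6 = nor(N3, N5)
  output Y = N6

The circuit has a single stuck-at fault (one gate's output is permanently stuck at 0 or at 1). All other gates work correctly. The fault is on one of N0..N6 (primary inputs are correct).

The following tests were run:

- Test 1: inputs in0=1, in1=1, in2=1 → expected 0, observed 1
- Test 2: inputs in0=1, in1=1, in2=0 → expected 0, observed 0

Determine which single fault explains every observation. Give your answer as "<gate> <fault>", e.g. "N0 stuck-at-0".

N2 stuck-at-0

Fault-free values for test 1 (in0=1, in1=1, in2=1): N0=0, N1=0, N2=1, N3=1, N4=0, N5=1, N6=0, giving Y=0. Observed 1.
Test 1: faults giving observed 1 are {N2 stuck-at-0, N3 stuck-at-0, N6 stuck-at-1}.
Test 2 (in0=1, in1=1, in2=0): fault-free N0=1, N1=1, N2=0, N3=1, N4=0, N5=0, N6=0 → 0; observed 0. Eliminates N3 stuck-at-0, N6 stuck-at-1.
Only N2 stuck-at-0 is consistent with every test.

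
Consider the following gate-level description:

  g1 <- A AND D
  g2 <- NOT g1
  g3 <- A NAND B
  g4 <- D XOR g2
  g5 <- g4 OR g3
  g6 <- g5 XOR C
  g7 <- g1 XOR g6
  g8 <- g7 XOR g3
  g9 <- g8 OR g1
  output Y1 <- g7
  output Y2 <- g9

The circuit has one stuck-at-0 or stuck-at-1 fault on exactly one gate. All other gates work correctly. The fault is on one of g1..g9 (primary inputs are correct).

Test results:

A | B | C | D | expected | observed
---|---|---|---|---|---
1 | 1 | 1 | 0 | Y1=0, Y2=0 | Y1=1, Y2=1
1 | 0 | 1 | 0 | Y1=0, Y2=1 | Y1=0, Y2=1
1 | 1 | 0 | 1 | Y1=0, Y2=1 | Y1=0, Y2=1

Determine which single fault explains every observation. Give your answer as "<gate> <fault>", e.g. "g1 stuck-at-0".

Fault-free values for test 1 (A=1, B=1, C=1, D=0): g1=0, g2=1, g3=0, g4=1, g5=1, g6=0, g7=0, g8=0, g9=0, giving Y1=0, Y2=0. Observed Y1=1, Y2=1.
Test 1: faults giving observed Y1=1, Y2=1 are {g2 stuck-at-0, g4 stuck-at-0, g5 stuck-at-0, g6 stuck-at-1, g7 stuck-at-1}.
Test 2 (A=1, B=0, C=1, D=0): fault-free g1=0, g2=1, g3=1, g4=1, g5=1, g6=0, g7=0, g8=1, g9=1 → Y1=0, Y2=1; observed Y1=0, Y2=1. Eliminates g5 stuck-at-0, g6 stuck-at-1, g7 stuck-at-1.
Test 3 (A=1, B=1, C=0, D=1): fault-free g1=1, g2=0, g3=0, g4=1, g5=1, g6=1, g7=0, g8=0, g9=1 → Y1=0, Y2=1; observed Y1=0, Y2=1. Eliminates g4 stuck-at-0.
Only g2 stuck-at-0 is consistent with every test.

g2 stuck-at-0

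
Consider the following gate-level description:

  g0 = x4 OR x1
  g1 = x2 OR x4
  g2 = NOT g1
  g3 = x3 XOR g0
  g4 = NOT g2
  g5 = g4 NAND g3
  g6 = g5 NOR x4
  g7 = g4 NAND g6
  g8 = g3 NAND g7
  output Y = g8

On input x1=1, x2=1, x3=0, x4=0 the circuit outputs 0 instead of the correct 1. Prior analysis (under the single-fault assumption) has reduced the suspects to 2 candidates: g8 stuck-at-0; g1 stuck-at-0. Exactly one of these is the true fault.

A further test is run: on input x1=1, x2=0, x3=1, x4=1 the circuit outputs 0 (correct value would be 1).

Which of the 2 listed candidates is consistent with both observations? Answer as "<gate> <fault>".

g8 stuck-at-0

Evaluate each candidate on input x1=1, x2=0, x3=1, x4=1:
  g8 stuck-at-0: g0=1, g1=1, g2=0, g3=0, g4=1, g5=1, g6=0, g7=1, g8=0 [stuck-at-0] → 0 — matches
  g1 stuck-at-0: g0=1, g1=0 [stuck-at-0], g2=1, g3=0, g4=0, g5=1, g6=0, g7=1, g8=1 → 1 — eliminated
Only g8 stuck-at-0 reproduces the observed 0.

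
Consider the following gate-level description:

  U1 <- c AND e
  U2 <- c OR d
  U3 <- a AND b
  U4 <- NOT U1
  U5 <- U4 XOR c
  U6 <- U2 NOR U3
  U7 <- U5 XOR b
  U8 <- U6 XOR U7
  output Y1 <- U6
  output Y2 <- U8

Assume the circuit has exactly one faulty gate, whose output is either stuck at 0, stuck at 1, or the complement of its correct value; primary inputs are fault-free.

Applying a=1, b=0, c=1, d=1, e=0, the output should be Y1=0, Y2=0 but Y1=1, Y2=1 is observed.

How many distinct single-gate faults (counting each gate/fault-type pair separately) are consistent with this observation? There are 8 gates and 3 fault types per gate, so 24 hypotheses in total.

4

Fault-free: U1=0, U2=1, U3=0, U4=1, U5=0, U6=0, U7=0, U8=0 → Y1=0, Y2=0. Observed Y1=1, Y2=1.
  U1: none of the 3 fault types match ✗
  U2: stuck-at-0, inverted output ✓; others ✗
  U3: none of the 3 fault types match ✗
  U4: none of the 3 fault types match ✗
  U5: none of the 3 fault types match ✗
  U6: stuck-at-1, inverted output ✓; others ✗
  U7: none of the 3 fault types match ✗
  U8: none of the 3 fault types match ✗
Consistent faults: {U2 stuck-at-0, U2 inverted output, U6 stuck-at-1, U6 inverted output} — 4 in all.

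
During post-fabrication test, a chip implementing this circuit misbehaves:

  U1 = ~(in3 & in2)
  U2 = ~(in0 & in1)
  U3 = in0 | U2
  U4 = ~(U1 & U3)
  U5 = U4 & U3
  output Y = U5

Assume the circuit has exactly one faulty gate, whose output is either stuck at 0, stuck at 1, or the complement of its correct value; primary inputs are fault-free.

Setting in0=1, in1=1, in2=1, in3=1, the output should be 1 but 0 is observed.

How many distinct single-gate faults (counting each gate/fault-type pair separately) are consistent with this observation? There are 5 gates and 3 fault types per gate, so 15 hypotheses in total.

8

Fault-free: U1=0, U2=0, U3=1, U4=1, U5=1 → 1. Observed 0.
  U1: stuck-at-1, inverted output ✓; others ✗
  U2: none of the 3 fault types match ✗
  U3: stuck-at-0, inverted output ✓; others ✗
  U4: stuck-at-0, inverted output ✓; others ✗
  U5: stuck-at-0, inverted output ✓; others ✗
Consistent faults: {U1 stuck-at-1, U1 inverted output, U3 stuck-at-0, U3 inverted output, U4 stuck-at-0, U4 inverted output, U5 stuck-at-0, U5 inverted output} — 8 in all.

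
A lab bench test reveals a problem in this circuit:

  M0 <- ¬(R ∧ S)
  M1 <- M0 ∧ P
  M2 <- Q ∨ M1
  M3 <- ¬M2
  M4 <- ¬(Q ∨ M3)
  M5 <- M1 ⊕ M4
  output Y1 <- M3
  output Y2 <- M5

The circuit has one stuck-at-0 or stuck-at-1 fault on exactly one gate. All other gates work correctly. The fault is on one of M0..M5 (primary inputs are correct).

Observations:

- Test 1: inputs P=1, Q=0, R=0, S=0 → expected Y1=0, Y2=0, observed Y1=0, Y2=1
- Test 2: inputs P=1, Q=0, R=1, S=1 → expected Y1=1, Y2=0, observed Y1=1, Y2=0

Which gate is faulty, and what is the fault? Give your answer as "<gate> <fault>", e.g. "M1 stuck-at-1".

Fault-free values for test 1 (P=1, Q=0, R=0, S=0): M0=1, M1=1, M2=1, M3=0, M4=1, M5=0, giving Y1=0, Y2=0. Observed Y1=0, Y2=1.
Test 1: faults giving observed Y1=0, Y2=1 are {M4 stuck-at-0, M5 stuck-at-1}.
Test 2 (P=1, Q=0, R=1, S=1): fault-free M0=0, M1=0, M2=0, M3=1, M4=0, M5=0 → Y1=1, Y2=0; observed Y1=1, Y2=0. Eliminates M5 stuck-at-1.
Only M4 stuck-at-0 is consistent with every test.

M4 stuck-at-0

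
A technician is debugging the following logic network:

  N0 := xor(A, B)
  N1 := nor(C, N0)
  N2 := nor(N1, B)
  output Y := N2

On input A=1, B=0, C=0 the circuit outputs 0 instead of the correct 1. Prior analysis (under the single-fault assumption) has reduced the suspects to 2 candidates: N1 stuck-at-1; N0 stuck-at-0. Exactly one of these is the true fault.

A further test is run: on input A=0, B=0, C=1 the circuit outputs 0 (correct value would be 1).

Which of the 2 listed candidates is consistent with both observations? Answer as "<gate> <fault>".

N1 stuck-at-1

Evaluate each candidate on input A=0, B=0, C=1:
  N1 stuck-at-1: N0=0, N1=1 [stuck-at-1], N2=0 → 0 — matches
  N0 stuck-at-0: N0=0 [stuck-at-0], N1=0, N2=1 → 1 — eliminated
Only N1 stuck-at-1 reproduces the observed 0.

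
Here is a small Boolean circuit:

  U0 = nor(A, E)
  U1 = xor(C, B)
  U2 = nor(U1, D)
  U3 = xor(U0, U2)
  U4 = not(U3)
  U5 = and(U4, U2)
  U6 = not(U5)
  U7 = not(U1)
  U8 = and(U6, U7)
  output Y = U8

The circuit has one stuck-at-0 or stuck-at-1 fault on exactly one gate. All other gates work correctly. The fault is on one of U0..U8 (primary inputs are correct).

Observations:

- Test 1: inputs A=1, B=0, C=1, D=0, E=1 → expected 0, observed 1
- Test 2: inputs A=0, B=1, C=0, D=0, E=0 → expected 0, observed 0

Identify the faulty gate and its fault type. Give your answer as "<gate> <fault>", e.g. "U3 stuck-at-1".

Fault-free values for test 1 (A=1, B=0, C=1, D=0, E=1): U0=0, U1=1, U2=0, U3=0, U4=1, U5=0, U6=1, U7=0, U8=0, giving Y=0. Observed 1.
Test 1: faults giving observed 1 are {U1 stuck-at-0, U7 stuck-at-1, U8 stuck-at-1}.
Test 2 (A=0, B=1, C=0, D=0, E=0): fault-free U0=1, U1=1, U2=0, U3=1, U4=0, U5=0, U6=1, U7=0, U8=0 → 0; observed 0. Eliminates U7 stuck-at-1, U8 stuck-at-1.
Only U1 stuck-at-0 is consistent with every test.

U1 stuck-at-0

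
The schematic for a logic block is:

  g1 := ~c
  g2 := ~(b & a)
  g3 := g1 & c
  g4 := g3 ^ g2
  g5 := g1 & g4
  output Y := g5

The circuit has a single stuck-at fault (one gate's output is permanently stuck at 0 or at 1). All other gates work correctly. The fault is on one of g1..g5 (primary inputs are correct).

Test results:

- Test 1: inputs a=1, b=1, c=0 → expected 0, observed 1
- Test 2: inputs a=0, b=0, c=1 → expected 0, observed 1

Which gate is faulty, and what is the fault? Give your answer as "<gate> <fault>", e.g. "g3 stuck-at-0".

Fault-free values for test 1 (a=1, b=1, c=0): g1=1, g2=0, g3=0, g4=0, g5=0, giving Y=0. Observed 1.
Test 1: faults giving observed 1 are {g2 stuck-at-1, g3 stuck-at-1, g4 stuck-at-1, g5 stuck-at-1}.
Test 2 (a=0, b=0, c=1): fault-free g1=0, g2=1, g3=0, g4=1, g5=0 → 0; observed 1. Eliminates g2 stuck-at-1, g3 stuck-at-1, g4 stuck-at-1.
Only g5 stuck-at-1 is consistent with every test.

g5 stuck-at-1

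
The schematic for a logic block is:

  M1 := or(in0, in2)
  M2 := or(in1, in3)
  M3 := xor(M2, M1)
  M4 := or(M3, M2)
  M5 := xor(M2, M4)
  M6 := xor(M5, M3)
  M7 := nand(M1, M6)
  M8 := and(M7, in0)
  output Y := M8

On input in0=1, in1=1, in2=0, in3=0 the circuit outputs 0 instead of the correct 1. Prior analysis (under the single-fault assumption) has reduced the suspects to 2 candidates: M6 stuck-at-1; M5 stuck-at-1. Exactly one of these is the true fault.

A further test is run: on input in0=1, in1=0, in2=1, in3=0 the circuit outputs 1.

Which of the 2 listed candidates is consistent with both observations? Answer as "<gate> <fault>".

Evaluate each candidate on input in0=1, in1=0, in2=1, in3=0:
  M6 stuck-at-1: M1=1, M2=0, M3=1, M4=1, M5=1, M6=1 [stuck-at-1], M7=0, M8=0 → 0 — eliminated
  M5 stuck-at-1: M1=1, M2=0, M3=1, M4=1, M5=1 [stuck-at-1], M6=0, M7=1, M8=1 → 1 — matches
Only M5 stuck-at-1 reproduces the observed 1.

M5 stuck-at-1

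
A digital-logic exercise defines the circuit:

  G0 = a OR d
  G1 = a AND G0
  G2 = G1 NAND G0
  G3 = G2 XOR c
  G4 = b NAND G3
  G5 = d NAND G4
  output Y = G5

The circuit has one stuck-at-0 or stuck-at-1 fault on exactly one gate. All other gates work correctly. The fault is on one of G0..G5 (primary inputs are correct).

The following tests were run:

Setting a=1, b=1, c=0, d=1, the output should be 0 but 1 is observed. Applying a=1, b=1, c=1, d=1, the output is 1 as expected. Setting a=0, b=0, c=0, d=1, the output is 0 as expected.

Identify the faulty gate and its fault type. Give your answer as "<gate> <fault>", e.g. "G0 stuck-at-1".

Fault-free values for test 1 (a=1, b=1, c=0, d=1): G0=1, G1=1, G2=0, G3=0, G4=1, G5=0, giving Y=0. Observed 1.
Test 1: faults giving observed 1 are {G0 stuck-at-0, G1 stuck-at-0, G2 stuck-at-1, G3 stuck-at-1, G4 stuck-at-0, G5 stuck-at-1}.
Test 2 (a=1, b=1, c=1, d=1): fault-free G0=1, G1=1, G2=0, G3=1, G4=0, G5=1 → 1; observed 1. Eliminates G0 stuck-at-0, G1 stuck-at-0, G2 stuck-at-1.
Test 3 (a=0, b=0, c=0, d=1): fault-free G0=1, G1=0, G2=1, G3=1, G4=1, G5=0 → 0; observed 0. Eliminates G4 stuck-at-0, G5 stuck-at-1.
Only G3 stuck-at-1 is consistent with every test.

G3 stuck-at-1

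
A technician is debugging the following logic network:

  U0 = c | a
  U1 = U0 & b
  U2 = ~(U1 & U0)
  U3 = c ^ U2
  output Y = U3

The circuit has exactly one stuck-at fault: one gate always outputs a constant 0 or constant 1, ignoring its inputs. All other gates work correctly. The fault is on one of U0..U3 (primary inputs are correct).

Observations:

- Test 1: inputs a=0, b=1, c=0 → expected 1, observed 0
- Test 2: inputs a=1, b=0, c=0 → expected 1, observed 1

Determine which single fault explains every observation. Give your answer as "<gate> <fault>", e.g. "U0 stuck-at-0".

Fault-free values for test 1 (a=0, b=1, c=0): U0=0, U1=0, U2=1, U3=1, giving Y=1. Observed 0.
Test 1: faults giving observed 0 are {U0 stuck-at-1, U2 stuck-at-0, U3 stuck-at-0}.
Test 2 (a=1, b=0, c=0): fault-free U0=1, U1=0, U2=1, U3=1 → 1; observed 1. Eliminates U2 stuck-at-0, U3 stuck-at-0.
Only U0 stuck-at-1 is consistent with every test.

U0 stuck-at-1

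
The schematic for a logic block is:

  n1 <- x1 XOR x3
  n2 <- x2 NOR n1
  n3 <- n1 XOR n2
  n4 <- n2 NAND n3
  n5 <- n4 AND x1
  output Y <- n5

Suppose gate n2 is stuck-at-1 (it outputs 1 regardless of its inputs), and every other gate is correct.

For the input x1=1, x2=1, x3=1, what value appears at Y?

Propagate with n2 forced: n1=0, n2=1 [stuck-at-1], n3=1, n4=0, n5=0.
So Y = 0. (Without the fault it would be 1.)

0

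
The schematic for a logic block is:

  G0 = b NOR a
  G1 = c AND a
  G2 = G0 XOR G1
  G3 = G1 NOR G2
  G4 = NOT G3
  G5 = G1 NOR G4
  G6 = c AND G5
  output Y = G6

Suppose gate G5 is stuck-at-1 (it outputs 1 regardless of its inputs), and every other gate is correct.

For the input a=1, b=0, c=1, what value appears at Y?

Propagate with G5 forced: G0=0, G1=1, G2=1, G3=0, G4=1, G5=1 [stuck-at-1], G6=1.
So Y = 1. (Without the fault it would be 0.)

1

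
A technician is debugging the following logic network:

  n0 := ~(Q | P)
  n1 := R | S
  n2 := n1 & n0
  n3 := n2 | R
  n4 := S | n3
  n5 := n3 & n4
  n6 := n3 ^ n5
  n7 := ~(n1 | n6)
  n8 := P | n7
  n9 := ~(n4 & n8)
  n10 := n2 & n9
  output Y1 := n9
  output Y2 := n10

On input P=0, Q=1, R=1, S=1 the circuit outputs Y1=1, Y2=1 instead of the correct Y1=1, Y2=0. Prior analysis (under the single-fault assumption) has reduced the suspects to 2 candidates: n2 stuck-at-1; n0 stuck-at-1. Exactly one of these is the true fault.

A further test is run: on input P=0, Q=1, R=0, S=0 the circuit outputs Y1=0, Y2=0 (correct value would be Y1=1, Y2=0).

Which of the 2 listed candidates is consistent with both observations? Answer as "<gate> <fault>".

Evaluate each candidate on input P=0, Q=1, R=0, S=0:
  n2 stuck-at-1: n0=0, n1=0, n2=1 [stuck-at-1], n3=1, n4=1, n5=1, n6=0, n7=1, n8=1, n9=0, n10=0 → Y1=0, Y2=0 — matches
  n0 stuck-at-1: n0=1 [stuck-at-1], n1=0, n2=0, n3=0, n4=0, n5=0, n6=0, n7=1, n8=1, n9=1, n10=0 → Y1=1, Y2=0 — eliminated
Only n2 stuck-at-1 reproduces the observed Y1=0, Y2=0.

n2 stuck-at-1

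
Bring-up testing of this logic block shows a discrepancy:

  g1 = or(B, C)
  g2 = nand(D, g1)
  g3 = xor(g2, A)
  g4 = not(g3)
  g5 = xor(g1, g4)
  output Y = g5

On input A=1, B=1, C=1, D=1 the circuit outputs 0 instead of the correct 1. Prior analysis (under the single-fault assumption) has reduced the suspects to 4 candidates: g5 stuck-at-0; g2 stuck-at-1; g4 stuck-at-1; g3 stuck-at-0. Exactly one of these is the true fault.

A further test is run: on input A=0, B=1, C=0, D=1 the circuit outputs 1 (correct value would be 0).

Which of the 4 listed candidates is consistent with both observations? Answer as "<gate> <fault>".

g2 stuck-at-1

Evaluate each candidate on input A=0, B=1, C=0, D=1:
  g5 stuck-at-0: g1=1, g2=0, g3=0, g4=1, g5=0 [stuck-at-0] → 0 — eliminated
  g2 stuck-at-1: g1=1, g2=1 [stuck-at-1], g3=1, g4=0, g5=1 → 1 — matches
  g4 stuck-at-1: g1=1, g2=0, g3=0, g4=1 [stuck-at-1], g5=0 → 0 — eliminated
  g3 stuck-at-0: g1=1, g2=0, g3=0 [stuck-at-0], g4=1, g5=0 → 0 — eliminated
Only g2 stuck-at-1 reproduces the observed 1.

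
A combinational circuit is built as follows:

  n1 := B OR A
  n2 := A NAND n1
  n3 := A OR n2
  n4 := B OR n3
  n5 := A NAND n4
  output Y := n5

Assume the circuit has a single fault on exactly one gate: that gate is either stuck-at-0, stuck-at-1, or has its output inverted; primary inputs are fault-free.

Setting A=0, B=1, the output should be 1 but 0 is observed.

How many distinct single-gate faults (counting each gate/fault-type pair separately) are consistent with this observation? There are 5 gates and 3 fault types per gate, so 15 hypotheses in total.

Fault-free: n1=1, n2=1, n3=1, n4=1, n5=1 → 1. Observed 0.
  n1: none of the 3 fault types match ✗
  n2: none of the 3 fault types match ✗
  n3: none of the 3 fault types match ✗
  n4: none of the 3 fault types match ✗
  n5: stuck-at-0, inverted output ✓; others ✗
Consistent faults: {n5 stuck-at-0, n5 inverted output} — 2 in all.

2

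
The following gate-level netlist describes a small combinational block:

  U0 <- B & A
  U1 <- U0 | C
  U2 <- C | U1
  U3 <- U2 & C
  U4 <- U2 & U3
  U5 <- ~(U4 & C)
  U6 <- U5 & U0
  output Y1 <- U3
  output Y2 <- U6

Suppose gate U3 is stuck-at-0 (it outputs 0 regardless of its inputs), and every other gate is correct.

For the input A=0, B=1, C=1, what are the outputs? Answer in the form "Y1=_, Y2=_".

Propagate with U3 forced: U0=0, U1=1, U2=1, U3=0 [stuck-at-0], U4=0, U5=1, U6=0.
So the outputs are Y1=0, Y2=0. (Without the fault they would be Y1=1, Y2=0.)

Y1=0, Y2=0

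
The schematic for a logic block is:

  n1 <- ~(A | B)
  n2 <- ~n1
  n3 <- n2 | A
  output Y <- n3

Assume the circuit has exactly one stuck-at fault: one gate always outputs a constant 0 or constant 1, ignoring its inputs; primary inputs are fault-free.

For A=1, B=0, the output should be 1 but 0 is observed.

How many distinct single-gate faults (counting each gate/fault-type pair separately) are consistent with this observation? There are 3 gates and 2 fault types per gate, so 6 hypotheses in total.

Fault-free: n1=0, n2=1, n3=1 → 1. Observed 0.
  n1 stuck-at-0: output 1 ✗
  n1 stuck-at-1: output 1 ✗
  n2 stuck-at-0: output 1 ✗
  n2 stuck-at-1: output 1 ✗
  n3 stuck-at-0: output 0 ✓
  n3 stuck-at-1: output 1 ✗
Consistent faults: {n3 stuck-at-0} — 1 in all.

1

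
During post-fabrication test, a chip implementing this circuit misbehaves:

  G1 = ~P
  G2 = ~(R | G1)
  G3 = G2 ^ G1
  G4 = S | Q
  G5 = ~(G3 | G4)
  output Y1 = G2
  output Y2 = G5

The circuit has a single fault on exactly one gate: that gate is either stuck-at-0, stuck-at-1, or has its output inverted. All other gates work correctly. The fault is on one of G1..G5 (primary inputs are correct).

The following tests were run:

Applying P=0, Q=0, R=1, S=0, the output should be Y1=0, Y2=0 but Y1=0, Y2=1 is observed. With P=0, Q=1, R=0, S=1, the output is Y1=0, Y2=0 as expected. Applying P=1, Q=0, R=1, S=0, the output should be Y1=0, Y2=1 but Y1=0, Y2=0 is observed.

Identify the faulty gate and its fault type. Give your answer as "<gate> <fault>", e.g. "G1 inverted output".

G3 inverted output

Fault-free values for test 1 (P=0, Q=0, R=1, S=0): G1=1, G2=0, G3=1, G4=0, G5=0, giving Y1=0, Y2=0. Observed Y1=0, Y2=1.
Test 1: faults giving observed Y1=0, Y2=1 are {G1 stuck-at-0, G1 inverted output, G3 stuck-at-0, G3 inverted output, G5 stuck-at-1, G5 inverted output}.
Test 2 (P=0, Q=1, R=0, S=1): fault-free G1=1, G2=0, G3=1, G4=1, G5=0 → Y1=0, Y2=0; observed Y1=0, Y2=0. Eliminates G1 stuck-at-0, G1 inverted output, G5 stuck-at-1, G5 inverted output.
Test 3 (P=1, Q=0, R=1, S=0): fault-free G1=0, G2=0, G3=0, G4=0, G5=1 → Y1=0, Y2=1; observed Y1=0, Y2=0. Eliminates G3 stuck-at-0.
Only G3 inverted output is consistent with every test.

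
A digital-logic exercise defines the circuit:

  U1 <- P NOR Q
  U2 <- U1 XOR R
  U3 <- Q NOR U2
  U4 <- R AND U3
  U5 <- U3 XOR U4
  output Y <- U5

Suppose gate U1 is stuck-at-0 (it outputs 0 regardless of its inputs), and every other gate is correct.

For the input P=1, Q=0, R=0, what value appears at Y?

Propagate with U1 forced: U1=0 [stuck-at-0], U2=0, U3=1, U4=0, U5=1.
So Y = 1. (Same as the fault-free value — the fault is masked on this input.)

1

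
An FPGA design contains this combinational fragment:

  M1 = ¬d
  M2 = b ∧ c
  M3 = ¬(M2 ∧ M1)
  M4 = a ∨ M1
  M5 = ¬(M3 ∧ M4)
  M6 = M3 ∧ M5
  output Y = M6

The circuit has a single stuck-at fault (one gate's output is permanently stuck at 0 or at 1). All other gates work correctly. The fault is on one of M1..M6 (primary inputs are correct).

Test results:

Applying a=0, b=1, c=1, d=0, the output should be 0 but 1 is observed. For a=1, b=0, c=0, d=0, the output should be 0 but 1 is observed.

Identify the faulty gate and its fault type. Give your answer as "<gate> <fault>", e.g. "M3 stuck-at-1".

Fault-free values for test 1 (a=0, b=1, c=1, d=0): M1=1, M2=1, M3=0, M4=1, M5=1, M6=0, giving Y=0. Observed 1.
Test 1: faults giving observed 1 are {M1 stuck-at-0, M6 stuck-at-1}.
Test 2 (a=1, b=0, c=0, d=0): fault-free M1=1, M2=0, M3=1, M4=1, M5=0, M6=0 → 0; observed 1. Eliminates M1 stuck-at-0.
Only M6 stuck-at-1 is consistent with every test.

M6 stuck-at-1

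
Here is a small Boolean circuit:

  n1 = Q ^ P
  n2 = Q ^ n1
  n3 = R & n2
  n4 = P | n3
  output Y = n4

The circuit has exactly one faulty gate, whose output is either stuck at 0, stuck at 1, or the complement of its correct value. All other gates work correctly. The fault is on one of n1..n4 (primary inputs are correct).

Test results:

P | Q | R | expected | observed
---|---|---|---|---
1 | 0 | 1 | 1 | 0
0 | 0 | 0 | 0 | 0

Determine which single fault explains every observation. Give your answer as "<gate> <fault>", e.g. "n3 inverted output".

Fault-free values for test 1 (P=1, Q=0, R=1): n1=1, n2=1, n3=1, n4=1, giving Y=1. Observed 0.
Test 1: faults giving observed 0 are {n4 stuck-at-0, n4 inverted output}.
Test 2 (P=0, Q=0, R=0): fault-free n1=0, n2=0, n3=0, n4=0 → 0; observed 0. Eliminates n4 inverted output.
Only n4 stuck-at-0 is consistent with every test.

n4 stuck-at-0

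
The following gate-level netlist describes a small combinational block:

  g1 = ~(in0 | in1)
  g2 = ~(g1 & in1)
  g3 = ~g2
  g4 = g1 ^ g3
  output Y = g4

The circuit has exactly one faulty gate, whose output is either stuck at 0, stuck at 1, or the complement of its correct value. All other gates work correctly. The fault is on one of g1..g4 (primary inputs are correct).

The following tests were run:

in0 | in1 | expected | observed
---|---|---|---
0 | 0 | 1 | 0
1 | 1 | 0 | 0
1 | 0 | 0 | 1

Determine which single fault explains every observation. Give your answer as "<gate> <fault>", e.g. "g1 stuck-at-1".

Fault-free values for test 1 (in0=0, in1=0): g1=1, g2=1, g3=0, g4=1, giving Y=1. Observed 0.
Test 1: faults giving observed 0 are {g1 stuck-at-0, g1 inverted output, g2 stuck-at-0, g2 inverted output, g3 stuck-at-1, g3 inverted output, g4 stuck-at-0, g4 inverted output}.
Test 2 (in0=1, in1=1): fault-free g1=0, g2=1, g3=0, g4=0 → 0; observed 0. Eliminates g2 stuck-at-0, g2 inverted output, g3 stuck-at-1, g3 inverted output, g4 inverted output.
Test 3 (in0=1, in1=0): fault-free g1=0, g2=1, g3=0, g4=0 → 0; observed 1. Eliminates g1 stuck-at-0, g4 stuck-at-0.
Only g1 inverted output is consistent with every test.

g1 inverted output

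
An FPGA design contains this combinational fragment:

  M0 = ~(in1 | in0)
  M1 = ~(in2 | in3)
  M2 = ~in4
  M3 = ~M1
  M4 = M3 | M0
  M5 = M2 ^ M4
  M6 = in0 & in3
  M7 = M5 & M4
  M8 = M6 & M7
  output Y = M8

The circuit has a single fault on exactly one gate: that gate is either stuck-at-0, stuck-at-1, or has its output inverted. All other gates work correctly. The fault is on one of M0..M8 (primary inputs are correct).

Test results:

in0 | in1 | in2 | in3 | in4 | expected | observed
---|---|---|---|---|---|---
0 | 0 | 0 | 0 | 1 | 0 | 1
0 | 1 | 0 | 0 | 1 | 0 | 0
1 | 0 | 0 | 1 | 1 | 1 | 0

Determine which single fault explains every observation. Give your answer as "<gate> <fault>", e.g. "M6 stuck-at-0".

Fault-free values for test 1 (in0=0, in1=0, in2=0, in3=0, in4=1): M0=1, M1=1, M2=0, M3=0, M4=1, M5=1, M6=0, M7=1, M8=0, giving Y=0. Observed 1.
Test 1: faults giving observed 1 are {M6 stuck-at-1, M6 inverted output, M8 stuck-at-1, M8 inverted output}.
Test 2 (in0=0, in1=1, in2=0, in3=0, in4=1): fault-free M0=0, M1=1, M2=0, M3=0, M4=0, M5=0, M6=0, M7=0, M8=0 → 0; observed 0. Eliminates M8 stuck-at-1, M8 inverted output.
Test 3 (in0=1, in1=0, in2=0, in3=1, in4=1): fault-free M0=0, M1=0, M2=0, M3=1, M4=1, M5=1, M6=1, M7=1, M8=1 → 1; observed 0. Eliminates M6 stuck-at-1.
Only M6 inverted output is consistent with every test.

M6 inverted output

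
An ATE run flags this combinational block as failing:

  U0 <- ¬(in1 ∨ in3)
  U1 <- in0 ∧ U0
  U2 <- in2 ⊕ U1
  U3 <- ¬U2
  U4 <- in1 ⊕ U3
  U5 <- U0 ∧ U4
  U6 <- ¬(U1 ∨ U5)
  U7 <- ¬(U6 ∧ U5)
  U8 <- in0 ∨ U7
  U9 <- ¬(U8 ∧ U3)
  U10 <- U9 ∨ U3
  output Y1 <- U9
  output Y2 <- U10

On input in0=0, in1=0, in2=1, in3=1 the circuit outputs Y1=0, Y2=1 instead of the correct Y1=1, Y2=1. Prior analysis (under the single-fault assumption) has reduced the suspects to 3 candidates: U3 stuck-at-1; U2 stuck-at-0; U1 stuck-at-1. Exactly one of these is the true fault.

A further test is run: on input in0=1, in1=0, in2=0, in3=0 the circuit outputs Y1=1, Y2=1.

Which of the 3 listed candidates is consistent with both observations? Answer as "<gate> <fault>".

Evaluate each candidate on input in0=1, in1=0, in2=0, in3=0:
  U3 stuck-at-1: U0=1, U1=1, U2=1, U3=1 [stuck-at-1], U4=1, U5=1, U6=0, U7=1, U8=1, U9=0, U10=1 → Y1=0, Y2=1 — eliminated
  U2 stuck-at-0: U0=1, U1=1, U2=0 [stuck-at-0], U3=1, U4=1, U5=1, U6=0, U7=1, U8=1, U9=0, U10=1 → Y1=0, Y2=1 — eliminated
  U1 stuck-at-1: U0=1, U1=1 [stuck-at-1], U2=1, U3=0, U4=0, U5=0, U6=0, U7=1, U8=1, U9=1, U10=1 → Y1=1, Y2=1 — matches
Only U1 stuck-at-1 reproduces the observed Y1=1, Y2=1.

U1 stuck-at-1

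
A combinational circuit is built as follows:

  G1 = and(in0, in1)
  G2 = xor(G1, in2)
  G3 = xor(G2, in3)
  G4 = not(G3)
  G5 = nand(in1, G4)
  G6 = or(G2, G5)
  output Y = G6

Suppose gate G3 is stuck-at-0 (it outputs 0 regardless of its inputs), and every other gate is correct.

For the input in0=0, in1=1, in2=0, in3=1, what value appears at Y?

0

Propagate with G3 forced: G1=0, G2=0, G3=0 [stuck-at-0], G4=1, G5=0, G6=0.
So Y = 0. (Without the fault it would be 1.)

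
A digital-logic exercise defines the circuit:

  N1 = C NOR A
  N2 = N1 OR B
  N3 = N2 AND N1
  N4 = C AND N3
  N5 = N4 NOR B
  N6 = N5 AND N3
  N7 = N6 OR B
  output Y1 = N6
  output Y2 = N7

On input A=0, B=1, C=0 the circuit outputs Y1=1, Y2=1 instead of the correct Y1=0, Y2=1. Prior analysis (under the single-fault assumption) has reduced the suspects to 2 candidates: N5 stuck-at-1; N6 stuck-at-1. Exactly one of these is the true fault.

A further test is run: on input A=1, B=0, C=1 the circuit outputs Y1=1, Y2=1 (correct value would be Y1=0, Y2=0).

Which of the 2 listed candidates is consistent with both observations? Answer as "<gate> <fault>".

Evaluate each candidate on input A=1, B=0, C=1:
  N5 stuck-at-1: N1=0, N2=0, N3=0, N4=0, N5=1 [stuck-at-1], N6=0, N7=0 → Y1=0, Y2=0 — eliminated
  N6 stuck-at-1: N1=0, N2=0, N3=0, N4=0, N5=1, N6=1 [stuck-at-1], N7=1 → Y1=1, Y2=1 — matches
Only N6 stuck-at-1 reproduces the observed Y1=1, Y2=1.

N6 stuck-at-1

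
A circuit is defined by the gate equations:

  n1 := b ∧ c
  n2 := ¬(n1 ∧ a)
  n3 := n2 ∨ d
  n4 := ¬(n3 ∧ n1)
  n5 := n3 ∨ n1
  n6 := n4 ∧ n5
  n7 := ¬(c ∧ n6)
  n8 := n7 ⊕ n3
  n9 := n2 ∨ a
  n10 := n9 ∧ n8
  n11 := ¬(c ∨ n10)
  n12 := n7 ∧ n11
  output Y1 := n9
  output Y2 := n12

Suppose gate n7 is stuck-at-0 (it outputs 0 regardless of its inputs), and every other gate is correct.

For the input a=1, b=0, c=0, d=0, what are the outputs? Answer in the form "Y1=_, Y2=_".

Propagate with n7 forced: n1=0, n2=1, n3=1, n4=1, n5=1, n6=1, n7=0 [stuck-at-0], n8=1, n9=1, n10=1, n11=0, n12=0.
So the outputs are Y1=1, Y2=0. (Without the fault they would be Y1=1, Y2=1.)

Y1=1, Y2=0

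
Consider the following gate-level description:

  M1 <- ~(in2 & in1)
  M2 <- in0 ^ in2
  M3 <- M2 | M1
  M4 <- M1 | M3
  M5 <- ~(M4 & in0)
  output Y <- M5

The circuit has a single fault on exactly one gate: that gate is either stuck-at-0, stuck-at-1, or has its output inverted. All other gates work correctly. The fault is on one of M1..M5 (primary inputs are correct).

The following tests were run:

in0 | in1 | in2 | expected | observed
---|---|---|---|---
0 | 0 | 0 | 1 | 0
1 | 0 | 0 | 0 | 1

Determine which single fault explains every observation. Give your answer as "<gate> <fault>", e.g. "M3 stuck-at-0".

Fault-free values for test 1 (in0=0, in1=0, in2=0): M1=1, M2=0, M3=1, M4=1, M5=1, giving Y=1. Observed 0.
Test 1: faults giving observed 0 are {M5 stuck-at-0, M5 inverted output}.
Test 2 (in0=1, in1=0, in2=0): fault-free M1=1, M2=1, M3=1, M4=1, M5=0 → 0; observed 1. Eliminates M5 stuck-at-0.
Only M5 inverted output is consistent with every test.

M5 inverted output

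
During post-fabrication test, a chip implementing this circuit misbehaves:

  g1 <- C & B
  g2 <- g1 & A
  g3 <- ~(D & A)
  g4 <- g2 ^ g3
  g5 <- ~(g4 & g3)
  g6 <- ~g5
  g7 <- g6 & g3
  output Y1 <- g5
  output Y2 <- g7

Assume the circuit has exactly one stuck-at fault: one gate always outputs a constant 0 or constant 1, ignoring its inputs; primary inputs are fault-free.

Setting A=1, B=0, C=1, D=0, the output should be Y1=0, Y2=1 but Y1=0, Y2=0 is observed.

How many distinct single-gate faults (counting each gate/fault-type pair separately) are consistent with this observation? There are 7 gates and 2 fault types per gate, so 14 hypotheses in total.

Fault-free: g1=0, g2=0, g3=1, g4=1, g5=0, g6=1, g7=1 → Y1=0, Y2=1. Observed Y1=0, Y2=0.
  g1 stuck-at-0: output Y1=0, Y2=1 ✗
  g1 stuck-at-1: output Y1=1, Y2=0 ✗
  g2 stuck-at-0: output Y1=0, Y2=1 ✗
  g2 stuck-at-1: output Y1=1, Y2=0 ✗
  g3 stuck-at-0: output Y1=1, Y2=0 ✗
  g3 stuck-at-1: output Y1=0, Y2=1 ✗
  g4 stuck-at-0: output Y1=1, Y2=0 ✗
  g4 stuck-at-1: output Y1=0, Y2=1 ✗
  g5 stuck-at-0: output Y1=0, Y2=1 ✗
  g5 stuck-at-1: output Y1=1, Y2=0 ✗
  g6 stuck-at-0: output Y1=0, Y2=0 ✓
  g6 stuck-at-1: output Y1=0, Y2=1 ✗
  g7 stuck-at-0: output Y1=0, Y2=0 ✓
  g7 stuck-at-1: output Y1=0, Y2=1 ✗
Consistent faults: {g6 stuck-at-0, g7 stuck-at-0} — 2 in all.

2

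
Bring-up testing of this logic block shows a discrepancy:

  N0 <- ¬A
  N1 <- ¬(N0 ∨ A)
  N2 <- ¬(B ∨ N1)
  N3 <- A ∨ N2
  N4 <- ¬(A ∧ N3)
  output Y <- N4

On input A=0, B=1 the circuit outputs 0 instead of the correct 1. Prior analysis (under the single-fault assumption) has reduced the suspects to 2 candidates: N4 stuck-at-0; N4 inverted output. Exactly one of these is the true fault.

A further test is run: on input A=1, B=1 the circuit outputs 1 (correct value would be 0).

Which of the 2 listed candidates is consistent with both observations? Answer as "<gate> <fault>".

Evaluate each candidate on input A=1, B=1:
  N4 stuck-at-0: N0=0, N1=0, N2=0, N3=1, N4=0 [stuck-at-0] → 0 — eliminated
  N4 inverted output: N0=0, N1=0, N2=0, N3=1, N4=1 [inverted output] → 1 — matches
Only N4 inverted output reproduces the observed 1.

N4 inverted output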